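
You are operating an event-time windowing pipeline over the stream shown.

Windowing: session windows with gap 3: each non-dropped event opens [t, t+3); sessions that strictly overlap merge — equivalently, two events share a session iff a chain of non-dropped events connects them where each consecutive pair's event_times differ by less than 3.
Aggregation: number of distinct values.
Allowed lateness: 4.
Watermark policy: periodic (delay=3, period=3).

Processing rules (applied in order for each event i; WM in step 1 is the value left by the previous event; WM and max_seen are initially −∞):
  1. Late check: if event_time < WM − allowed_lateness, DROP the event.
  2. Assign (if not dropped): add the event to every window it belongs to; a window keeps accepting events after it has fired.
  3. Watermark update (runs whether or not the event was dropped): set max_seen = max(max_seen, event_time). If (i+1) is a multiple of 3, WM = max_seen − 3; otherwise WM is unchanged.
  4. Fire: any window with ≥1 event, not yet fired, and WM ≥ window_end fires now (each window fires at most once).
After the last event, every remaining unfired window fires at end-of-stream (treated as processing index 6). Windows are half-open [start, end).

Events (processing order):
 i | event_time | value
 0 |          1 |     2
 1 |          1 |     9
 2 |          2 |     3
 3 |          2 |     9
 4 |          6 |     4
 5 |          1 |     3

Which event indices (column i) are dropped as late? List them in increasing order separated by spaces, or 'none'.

none

i=0 t=1 v=2: → [1,4); WM=−∞
i=1 t=1 v=9: → [1,4); WM=−∞
i=2 t=2 v=3: → [1,5); WM=-1
i=3 t=2 v=9: → [1,5); WM=-1
i=4 t=6 v=4: → [6,9); WM=-1
i=5 t=1 v=3: → [1,5); WM=3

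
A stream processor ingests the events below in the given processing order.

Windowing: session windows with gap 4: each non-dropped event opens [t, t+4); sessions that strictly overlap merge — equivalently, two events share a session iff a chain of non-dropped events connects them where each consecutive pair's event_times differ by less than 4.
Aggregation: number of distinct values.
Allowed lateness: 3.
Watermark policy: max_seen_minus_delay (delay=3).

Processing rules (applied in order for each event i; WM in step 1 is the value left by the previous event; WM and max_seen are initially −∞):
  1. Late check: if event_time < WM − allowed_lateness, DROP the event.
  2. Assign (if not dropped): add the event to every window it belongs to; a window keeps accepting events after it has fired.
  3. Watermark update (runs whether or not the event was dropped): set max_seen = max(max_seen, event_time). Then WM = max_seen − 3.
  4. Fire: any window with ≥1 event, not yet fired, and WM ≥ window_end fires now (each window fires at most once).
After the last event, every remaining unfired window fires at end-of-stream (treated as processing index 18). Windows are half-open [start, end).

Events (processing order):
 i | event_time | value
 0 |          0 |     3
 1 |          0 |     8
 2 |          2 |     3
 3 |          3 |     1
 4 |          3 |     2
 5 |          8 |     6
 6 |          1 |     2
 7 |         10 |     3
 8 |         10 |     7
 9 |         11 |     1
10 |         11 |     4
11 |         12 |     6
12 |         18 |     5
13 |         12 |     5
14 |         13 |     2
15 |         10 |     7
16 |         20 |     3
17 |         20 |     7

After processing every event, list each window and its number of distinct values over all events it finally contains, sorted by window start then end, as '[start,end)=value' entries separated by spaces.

i=0 t=0 v=3: → [0,4); WM=-3
i=1 t=0 v=8: → [0,4); WM=-3
i=2 t=2 v=3: → [0,6); WM=-1
i=3 t=3 v=1: → [0,7); WM=0
i=4 t=3 v=2: → [0,7); WM=0
i=5 t=8 v=6: → [8,12); WM=5
i=6 t=1 v=2: DROP (t<5-3); WM=5
i=7 t=10 v=3: → [8,14); WM=7
i=8 t=10 v=7: → [8,14); WM=7
i=9 t=11 v=1: → [8,15); WM=8
i=10 t=11 v=4: → [8,15); WM=8
i=11 t=12 v=6: → [8,16); WM=9
i=12 t=18 v=5: → [18,22); WM=15
i=13 t=12 v=5: → [8,16); WM=15
i=14 t=13 v=2: → [8,17); WM=15
i=15 t=10 v=7: DROP (t<15-3); WM=15
i=16 t=20 v=3: → [18,24); WM=17
i=17 t=20 v=7: → [18,24); WM=17

[0,7)=4 [8,17)=7 [18,24)=3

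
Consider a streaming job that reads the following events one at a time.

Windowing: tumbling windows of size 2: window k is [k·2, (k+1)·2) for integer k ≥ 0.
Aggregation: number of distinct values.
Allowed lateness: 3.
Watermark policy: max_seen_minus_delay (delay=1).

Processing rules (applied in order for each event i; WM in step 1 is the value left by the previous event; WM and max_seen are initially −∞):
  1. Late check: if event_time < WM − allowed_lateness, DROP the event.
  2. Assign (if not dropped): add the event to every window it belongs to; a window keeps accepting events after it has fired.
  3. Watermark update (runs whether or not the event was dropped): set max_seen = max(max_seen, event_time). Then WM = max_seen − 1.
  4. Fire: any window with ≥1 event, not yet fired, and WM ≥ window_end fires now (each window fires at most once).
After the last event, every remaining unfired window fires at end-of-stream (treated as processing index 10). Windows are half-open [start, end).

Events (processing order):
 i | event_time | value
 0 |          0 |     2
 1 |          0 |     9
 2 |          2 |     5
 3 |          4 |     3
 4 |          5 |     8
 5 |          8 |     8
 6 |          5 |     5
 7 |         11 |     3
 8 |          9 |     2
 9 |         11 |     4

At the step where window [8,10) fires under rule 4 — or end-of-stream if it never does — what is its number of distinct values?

i=0 t=0 v=2: → [0,2); WM=-1
i=1 t=0 v=9: → [0,2); WM=-1
i=2 t=2 v=5: → [2,4); WM=1
i=3 t=4 v=3: → [4,6); WM=3; [0,2) fires=2
i=4 t=5 v=8: → [4,6); WM=4; [2,4) fires=1
i=5 t=8 v=8: → [8,10); WM=7; [4,6) fires=2
i=6 t=5 v=5: → [4,6); WM=7
i=7 t=11 v=3: → [10,12); WM=10; [8,10) fires=1
i=8 t=9 v=2: → [8,10); WM=10
i=9 t=11 v=4: → [10,12); WM=10

1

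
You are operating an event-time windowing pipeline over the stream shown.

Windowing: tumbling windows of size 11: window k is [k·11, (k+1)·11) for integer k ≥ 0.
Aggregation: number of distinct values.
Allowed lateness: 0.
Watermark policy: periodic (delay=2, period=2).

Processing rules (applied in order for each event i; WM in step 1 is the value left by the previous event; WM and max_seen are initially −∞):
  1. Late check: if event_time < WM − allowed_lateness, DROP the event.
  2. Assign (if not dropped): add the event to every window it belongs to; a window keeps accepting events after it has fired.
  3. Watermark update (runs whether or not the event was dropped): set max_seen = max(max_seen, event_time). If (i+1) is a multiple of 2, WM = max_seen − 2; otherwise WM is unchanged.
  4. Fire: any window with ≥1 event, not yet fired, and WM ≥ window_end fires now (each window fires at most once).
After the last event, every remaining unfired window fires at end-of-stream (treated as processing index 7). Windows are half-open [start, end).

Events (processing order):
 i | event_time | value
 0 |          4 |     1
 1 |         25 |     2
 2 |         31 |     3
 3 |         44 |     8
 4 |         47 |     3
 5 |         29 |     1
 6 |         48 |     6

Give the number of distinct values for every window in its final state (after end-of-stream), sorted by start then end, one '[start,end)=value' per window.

i=0 t=4 v=1: → [0,11); WM=−∞
i=1 t=25 v=2: → [22,33); WM=23; [0,11) fires=1
i=2 t=31 v=3: → [22,33); WM=23
i=3 t=44 v=8: → [44,55); WM=42; [22,33) fires=2
i=4 t=47 v=3: → [44,55); WM=42
i=5 t=29 v=1: DROP (t<42-0); WM=45
i=6 t=48 v=6: → [44,55); WM=45

[0,11)=1 [22,33)=2 [44,55)=3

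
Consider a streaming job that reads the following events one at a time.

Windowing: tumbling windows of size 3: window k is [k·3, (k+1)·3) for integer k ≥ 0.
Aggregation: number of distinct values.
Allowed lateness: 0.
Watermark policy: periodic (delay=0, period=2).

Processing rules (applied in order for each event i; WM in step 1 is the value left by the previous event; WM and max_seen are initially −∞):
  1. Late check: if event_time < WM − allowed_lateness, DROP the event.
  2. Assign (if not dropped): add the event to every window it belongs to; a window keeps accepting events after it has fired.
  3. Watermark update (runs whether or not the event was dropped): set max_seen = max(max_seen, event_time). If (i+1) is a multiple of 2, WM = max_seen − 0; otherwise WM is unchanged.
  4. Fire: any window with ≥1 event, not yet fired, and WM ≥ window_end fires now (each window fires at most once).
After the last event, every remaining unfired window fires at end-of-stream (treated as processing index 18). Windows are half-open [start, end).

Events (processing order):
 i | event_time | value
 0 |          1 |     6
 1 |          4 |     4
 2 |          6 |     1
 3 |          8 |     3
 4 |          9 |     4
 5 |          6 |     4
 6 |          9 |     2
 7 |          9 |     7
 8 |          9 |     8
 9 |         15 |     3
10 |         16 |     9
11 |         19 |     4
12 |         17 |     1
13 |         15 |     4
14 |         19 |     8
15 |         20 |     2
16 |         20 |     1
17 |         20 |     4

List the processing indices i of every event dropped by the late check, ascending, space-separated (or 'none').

5 12 13

i=0 t=1 v=6: → [0,3); WM=−∞
i=1 t=4 v=4: → [3,6); WM=4; [0,3) fires=1
i=2 t=6 v=1: → [6,9); WM=4
i=3 t=8 v=3: → [6,9); WM=8; [3,6) fires=1
i=4 t=9 v=4: → [9,12); WM=8
i=5 t=6 v=4: DROP (t<8-0); WM=9; [6,9) fires=2
i=6 t=9 v=2: → [9,12); WM=9
i=7 t=9 v=7: → [9,12); WM=9
i=8 t=9 v=8: → [9,12); WM=9
i=9 t=15 v=3: → [15,18); WM=15; [9,12) fires=4
i=10 t=16 v=9: → [15,18); WM=15
i=11 t=19 v=4: → [18,21); WM=19; [15,18) fires=2
i=12 t=17 v=1: DROP (t<19-0); WM=19
i=13 t=15 v=4: DROP (t<19-0); WM=19
i=14 t=19 v=8: → [18,21); WM=19
i=15 t=20 v=2: → [18,21); WM=20
i=16 t=20 v=1: → [18,21); WM=20
i=17 t=20 v=4: → [18,21); WM=20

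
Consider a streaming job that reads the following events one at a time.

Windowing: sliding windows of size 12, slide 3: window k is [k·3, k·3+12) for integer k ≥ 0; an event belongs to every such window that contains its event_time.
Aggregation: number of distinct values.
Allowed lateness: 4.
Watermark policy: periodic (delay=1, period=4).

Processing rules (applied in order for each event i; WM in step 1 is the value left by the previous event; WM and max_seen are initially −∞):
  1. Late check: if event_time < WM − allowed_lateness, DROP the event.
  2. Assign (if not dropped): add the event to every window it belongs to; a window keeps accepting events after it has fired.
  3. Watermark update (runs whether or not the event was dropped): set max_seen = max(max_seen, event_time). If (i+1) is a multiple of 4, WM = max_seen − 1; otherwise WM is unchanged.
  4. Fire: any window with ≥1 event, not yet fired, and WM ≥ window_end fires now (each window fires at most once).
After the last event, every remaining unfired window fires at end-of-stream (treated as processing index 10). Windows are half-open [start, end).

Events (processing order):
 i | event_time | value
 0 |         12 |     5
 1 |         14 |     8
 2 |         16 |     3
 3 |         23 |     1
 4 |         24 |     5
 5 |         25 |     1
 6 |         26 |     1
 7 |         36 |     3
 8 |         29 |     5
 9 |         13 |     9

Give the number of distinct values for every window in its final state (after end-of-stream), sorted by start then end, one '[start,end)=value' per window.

[3,15)=2 [6,18)=3 [9,21)=3 [12,24)=4 [15,27)=3 [18,30)=2 [21,33)=2 [24,36)=2 [27,39)=1 [30,42)=1 [33,45)=1 [36,48)=1

i=0 t=12 v=5: → [12,24),[9,21),[6,18),[3,15); WM=−∞
i=1 t=14 v=8: → [12,24),[9,21),[6,18),[3,15); WM=−∞
i=2 t=16 v=3: → [15,27),[12,24),[9,21),[6,18); WM=−∞
i=3 t=23 v=1: → [21,33),[18,30),[15,27),[12,24); WM=22; [3,15) fires=2 [6,18) fires=3 [9,21) fires=3
i=4 t=24 v=5: → [24,36),[21,33),[18,30),[15,27); WM=22
i=5 t=25 v=1: → [24,36),[21,33),[18,30),[15,27); WM=22
i=6 t=26 v=1: → [24,36),[21,33),[18,30),[15,27); WM=22
i=7 t=36 v=3: → [36,48),[33,45),[30,42),[27,39); WM=35; [12,24) fires=4 [15,27) fires=3 [18,30) fires=2 [21,33) fires=2
i=8 t=29 v=5: DROP (t<35-4); WM=35
i=9 t=13 v=9: DROP (t<35-4); WM=35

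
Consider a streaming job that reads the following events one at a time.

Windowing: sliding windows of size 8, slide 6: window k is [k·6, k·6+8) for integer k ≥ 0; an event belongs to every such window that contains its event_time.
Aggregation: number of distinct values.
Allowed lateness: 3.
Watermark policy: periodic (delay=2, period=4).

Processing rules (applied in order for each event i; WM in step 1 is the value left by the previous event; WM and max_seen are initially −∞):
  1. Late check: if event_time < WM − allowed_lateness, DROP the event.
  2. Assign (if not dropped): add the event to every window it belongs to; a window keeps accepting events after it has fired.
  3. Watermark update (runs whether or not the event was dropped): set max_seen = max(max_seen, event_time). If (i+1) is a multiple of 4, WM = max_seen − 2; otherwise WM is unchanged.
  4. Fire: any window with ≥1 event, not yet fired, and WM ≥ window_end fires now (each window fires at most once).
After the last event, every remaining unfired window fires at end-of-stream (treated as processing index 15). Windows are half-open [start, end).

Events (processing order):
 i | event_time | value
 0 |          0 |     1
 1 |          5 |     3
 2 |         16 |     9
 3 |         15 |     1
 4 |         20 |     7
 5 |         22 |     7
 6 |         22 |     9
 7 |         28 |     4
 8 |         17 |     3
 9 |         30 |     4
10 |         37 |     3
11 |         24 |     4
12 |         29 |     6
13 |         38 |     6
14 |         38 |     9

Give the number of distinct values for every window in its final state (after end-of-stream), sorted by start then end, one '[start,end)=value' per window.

[0,8)=2 [12,20)=2 [18,26)=3 [24,32)=1 [30,38)=2 [36,44)=3

i=0 t=0 v=1: → [0,8); WM=−∞
i=1 t=5 v=3: → [0,8); WM=−∞
i=2 t=16 v=9: → [12,20); WM=−∞
i=3 t=15 v=1: → [12,20); WM=14; [0,8) fires=2
i=4 t=20 v=7: → [18,26); WM=14
i=5 t=22 v=7: → [18,26); WM=14
i=6 t=22 v=9: → [18,26); WM=14
i=7 t=28 v=4: → [24,32); WM=26; [12,20) fires=2 [18,26) fires=2
i=8 t=17 v=3: DROP (t<26-3); WM=26
i=9 t=30 v=4: → [30,38),[24,32); WM=26
i=10 t=37 v=3: → [36,44),[30,38); WM=26
i=11 t=24 v=4: → [24,32),[18,26); WM=35; [24,32) fires=1
i=12 t=29 v=6: DROP (t<35-3); WM=35
i=13 t=38 v=6: → [36,44); WM=35
i=14 t=38 v=9: → [36,44); WM=35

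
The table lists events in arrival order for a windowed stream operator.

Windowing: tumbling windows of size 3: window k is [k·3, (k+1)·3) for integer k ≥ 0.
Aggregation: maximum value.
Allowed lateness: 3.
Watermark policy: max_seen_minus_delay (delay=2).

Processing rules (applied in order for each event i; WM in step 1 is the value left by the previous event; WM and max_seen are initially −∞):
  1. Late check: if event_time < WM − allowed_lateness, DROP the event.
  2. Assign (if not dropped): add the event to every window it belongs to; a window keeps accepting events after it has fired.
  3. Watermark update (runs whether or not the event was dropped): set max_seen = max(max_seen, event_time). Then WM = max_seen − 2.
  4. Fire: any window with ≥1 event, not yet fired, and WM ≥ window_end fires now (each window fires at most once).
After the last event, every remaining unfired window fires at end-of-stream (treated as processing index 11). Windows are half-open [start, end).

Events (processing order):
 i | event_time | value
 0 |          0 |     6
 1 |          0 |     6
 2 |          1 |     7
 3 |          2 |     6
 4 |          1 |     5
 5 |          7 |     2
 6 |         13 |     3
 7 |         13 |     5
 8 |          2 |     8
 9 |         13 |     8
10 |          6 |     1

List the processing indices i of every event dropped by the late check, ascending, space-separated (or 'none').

8 10

i=0 t=0 v=6: → [0,3); WM=-2
i=1 t=0 v=6: → [0,3); WM=-2
i=2 t=1 v=7: → [0,3); WM=-1
i=3 t=2 v=6: → [0,3); WM=0
i=4 t=1 v=5: → [0,3); WM=0
i=5 t=7 v=2: → [6,9); WM=5; [0,3) fires=7
i=6 t=13 v=3: → [12,15); WM=11; [6,9) fires=2
i=7 t=13 v=5: → [12,15); WM=11
i=8 t=2 v=8: DROP (t<11-3); WM=11
i=9 t=13 v=8: → [12,15); WM=11
i=10 t=6 v=1: DROP (t<11-3); WM=11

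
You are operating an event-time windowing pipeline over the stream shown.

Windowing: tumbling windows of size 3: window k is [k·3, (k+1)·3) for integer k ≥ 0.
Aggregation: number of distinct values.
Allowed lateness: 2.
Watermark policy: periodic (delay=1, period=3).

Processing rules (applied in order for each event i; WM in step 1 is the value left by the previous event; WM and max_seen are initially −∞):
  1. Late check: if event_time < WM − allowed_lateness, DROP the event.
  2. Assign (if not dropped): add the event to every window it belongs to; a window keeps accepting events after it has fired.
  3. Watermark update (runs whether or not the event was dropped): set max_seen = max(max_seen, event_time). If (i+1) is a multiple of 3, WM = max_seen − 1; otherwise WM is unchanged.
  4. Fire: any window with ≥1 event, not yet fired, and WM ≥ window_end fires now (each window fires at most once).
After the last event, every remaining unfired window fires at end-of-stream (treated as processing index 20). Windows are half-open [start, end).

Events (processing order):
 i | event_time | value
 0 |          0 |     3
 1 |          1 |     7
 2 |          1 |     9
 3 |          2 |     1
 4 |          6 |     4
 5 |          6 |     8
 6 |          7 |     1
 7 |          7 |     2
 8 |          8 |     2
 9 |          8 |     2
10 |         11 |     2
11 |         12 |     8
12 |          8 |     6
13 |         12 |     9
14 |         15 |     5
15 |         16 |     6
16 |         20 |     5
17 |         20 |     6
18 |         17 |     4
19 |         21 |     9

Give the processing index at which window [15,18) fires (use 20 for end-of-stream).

i=0 t=0 v=3: → [0,3); WM=−∞
i=1 t=1 v=7: → [0,3); WM=−∞
i=2 t=1 v=9: → [0,3); WM=0
i=3 t=2 v=1: → [0,3); WM=0
i=4 t=6 v=4: → [6,9); WM=0
i=5 t=6 v=8: → [6,9); WM=5; [0,3) fires=4
i=6 t=7 v=1: → [6,9); WM=5
i=7 t=7 v=2: → [6,9); WM=5
i=8 t=8 v=2: → [6,9); WM=7
i=9 t=8 v=2: → [6,9); WM=7
i=10 t=11 v=2: → [9,12); WM=7
i=11 t=12 v=8: → [12,15); WM=11; [6,9) fires=4
i=12 t=8 v=6: DROP (t<11-2); WM=11
i=13 t=12 v=9: → [12,15); WM=11
i=14 t=15 v=5: → [15,18); WM=14; [9,12) fires=1
i=15 t=16 v=6: → [15,18); WM=14
i=16 t=20 v=5: → [18,21); WM=14
i=17 t=20 v=6: → [18,21); WM=19; [12,15) fires=2 [15,18) fires=2
i=18 t=17 v=4: → [15,18); WM=19
i=19 t=21 v=9: → [21,24); WM=19

17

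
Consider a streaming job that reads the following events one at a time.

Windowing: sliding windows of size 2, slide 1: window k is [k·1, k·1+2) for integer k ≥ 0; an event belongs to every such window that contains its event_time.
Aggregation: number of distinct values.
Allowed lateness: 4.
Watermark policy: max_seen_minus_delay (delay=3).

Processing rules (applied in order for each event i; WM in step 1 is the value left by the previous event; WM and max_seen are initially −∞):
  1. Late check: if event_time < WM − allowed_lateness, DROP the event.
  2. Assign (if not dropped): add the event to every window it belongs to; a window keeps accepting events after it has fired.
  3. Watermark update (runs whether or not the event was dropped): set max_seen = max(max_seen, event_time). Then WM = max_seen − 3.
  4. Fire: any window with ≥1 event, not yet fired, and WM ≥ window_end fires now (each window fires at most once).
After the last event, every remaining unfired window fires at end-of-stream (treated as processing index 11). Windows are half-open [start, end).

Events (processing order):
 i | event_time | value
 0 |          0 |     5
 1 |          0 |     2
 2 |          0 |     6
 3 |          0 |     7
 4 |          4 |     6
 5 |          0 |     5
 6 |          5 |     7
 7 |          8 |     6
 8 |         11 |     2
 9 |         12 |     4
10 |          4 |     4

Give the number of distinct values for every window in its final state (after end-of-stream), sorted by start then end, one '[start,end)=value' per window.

[0,2)=4 [3,5)=1 [4,6)=2 [5,7)=1 [7,9)=1 [8,10)=1 [10,12)=1 [11,13)=2 [12,14)=1

i=0 t=0 v=5: → [0,2); WM=-3
i=1 t=0 v=2: → [0,2); WM=-3
i=2 t=0 v=6: → [0,2); WM=-3
i=3 t=0 v=7: → [0,2); WM=-3
i=4 t=4 v=6: → [4,6),[3,5); WM=1
i=5 t=0 v=5: → [0,2); WM=1
i=6 t=5 v=7: → [5,7),[4,6); WM=2; [0,2) fires=4
i=7 t=8 v=6: → [8,10),[7,9); WM=5; [3,5) fires=1
i=8 t=11 v=2: → [11,13),[10,12); WM=8; [4,6) fires=2 [5,7) fires=1
i=9 t=12 v=4: → [12,14),[11,13); WM=9; [7,9) fires=1
i=10 t=4 v=4: DROP (t<9-4); WM=9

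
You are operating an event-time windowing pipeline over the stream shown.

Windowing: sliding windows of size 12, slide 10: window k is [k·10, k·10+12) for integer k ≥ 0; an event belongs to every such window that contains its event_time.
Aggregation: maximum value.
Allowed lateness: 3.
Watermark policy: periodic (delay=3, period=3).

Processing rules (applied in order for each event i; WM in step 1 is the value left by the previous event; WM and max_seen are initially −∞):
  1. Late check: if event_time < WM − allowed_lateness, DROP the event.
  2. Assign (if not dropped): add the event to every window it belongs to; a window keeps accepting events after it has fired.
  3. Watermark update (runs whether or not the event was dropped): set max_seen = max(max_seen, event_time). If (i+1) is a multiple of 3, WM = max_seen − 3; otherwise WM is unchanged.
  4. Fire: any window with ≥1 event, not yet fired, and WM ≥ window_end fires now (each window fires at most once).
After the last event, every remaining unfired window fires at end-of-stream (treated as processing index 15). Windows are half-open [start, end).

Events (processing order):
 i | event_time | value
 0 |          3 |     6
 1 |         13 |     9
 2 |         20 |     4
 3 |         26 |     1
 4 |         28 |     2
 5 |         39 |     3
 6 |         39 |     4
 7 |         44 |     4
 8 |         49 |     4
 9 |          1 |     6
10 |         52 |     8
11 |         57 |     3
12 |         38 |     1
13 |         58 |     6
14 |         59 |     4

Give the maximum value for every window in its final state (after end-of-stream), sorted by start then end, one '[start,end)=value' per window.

i=0 t=3 v=6: → [0,12); WM=−∞
i=1 t=13 v=9: → [10,22); WM=−∞
i=2 t=20 v=4: → [20,32),[10,22); WM=17; [0,12) fires=6
i=3 t=26 v=1: → [20,32); WM=17
i=4 t=28 v=2: → [20,32); WM=17
i=5 t=39 v=3: → [30,42); WM=36; [10,22) fires=9 [20,32) fires=4
i=6 t=39 v=4: → [30,42); WM=36
i=7 t=44 v=4: → [40,52); WM=36
i=8 t=49 v=4: → [40,52); WM=46; [30,42) fires=4
i=9 t=1 v=6: DROP (t<46-3); WM=46
i=10 t=52 v=8: → [50,62); WM=46
i=11 t=57 v=3: → [50,62); WM=54; [40,52) fires=4
i=12 t=38 v=1: DROP (t<54-3); WM=54
i=13 t=58 v=6: → [50,62); WM=54
i=14 t=59 v=4: → [50,62); WM=56

[0,12)=6 [10,22)=9 [20,32)=4 [30,42)=4 [40,52)=4 [50,62)=8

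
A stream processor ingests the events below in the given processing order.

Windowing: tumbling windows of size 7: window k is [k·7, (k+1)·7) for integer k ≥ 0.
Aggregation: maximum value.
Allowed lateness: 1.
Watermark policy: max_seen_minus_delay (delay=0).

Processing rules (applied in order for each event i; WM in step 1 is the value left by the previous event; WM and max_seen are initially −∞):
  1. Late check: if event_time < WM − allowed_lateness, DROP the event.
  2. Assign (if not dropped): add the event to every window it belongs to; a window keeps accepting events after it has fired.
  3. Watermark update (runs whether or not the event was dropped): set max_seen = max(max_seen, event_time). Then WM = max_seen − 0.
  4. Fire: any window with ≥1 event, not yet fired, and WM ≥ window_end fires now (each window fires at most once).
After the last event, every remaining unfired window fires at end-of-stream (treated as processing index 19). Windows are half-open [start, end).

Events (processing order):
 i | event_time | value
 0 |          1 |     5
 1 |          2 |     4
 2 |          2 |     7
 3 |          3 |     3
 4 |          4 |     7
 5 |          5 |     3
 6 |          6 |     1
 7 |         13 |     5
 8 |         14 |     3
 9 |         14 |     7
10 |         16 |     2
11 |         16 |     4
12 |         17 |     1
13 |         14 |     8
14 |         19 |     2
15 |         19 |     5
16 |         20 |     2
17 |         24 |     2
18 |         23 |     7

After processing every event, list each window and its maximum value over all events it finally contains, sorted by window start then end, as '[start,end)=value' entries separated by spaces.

[0,7)=7 [7,14)=5 [14,21)=7 [21,28)=7

i=0 t=1 v=5: → [0,7); WM=1
i=1 t=2 v=4: → [0,7); WM=2
i=2 t=2 v=7: → [0,7); WM=2
i=3 t=3 v=3: → [0,7); WM=3
i=4 t=4 v=7: → [0,7); WM=4
i=5 t=5 v=3: → [0,7); WM=5
i=6 t=6 v=1: → [0,7); WM=6
i=7 t=13 v=5: → [7,14); WM=13; [0,7) fires=7
i=8 t=14 v=3: → [14,21); WM=14; [7,14) fires=5
i=9 t=14 v=7: → [14,21); WM=14
i=10 t=16 v=2: → [14,21); WM=16
i=11 t=16 v=4: → [14,21); WM=16
i=12 t=17 v=1: → [14,21); WM=17
i=13 t=14 v=8: DROP (t<17-1); WM=17
i=14 t=19 v=2: → [14,21); WM=19
i=15 t=19 v=5: → [14,21); WM=19
i=16 t=20 v=2: → [14,21); WM=20
i=17 t=24 v=2: → [21,28); WM=24; [14,21) fires=7
i=18 t=23 v=7: → [21,28); WM=24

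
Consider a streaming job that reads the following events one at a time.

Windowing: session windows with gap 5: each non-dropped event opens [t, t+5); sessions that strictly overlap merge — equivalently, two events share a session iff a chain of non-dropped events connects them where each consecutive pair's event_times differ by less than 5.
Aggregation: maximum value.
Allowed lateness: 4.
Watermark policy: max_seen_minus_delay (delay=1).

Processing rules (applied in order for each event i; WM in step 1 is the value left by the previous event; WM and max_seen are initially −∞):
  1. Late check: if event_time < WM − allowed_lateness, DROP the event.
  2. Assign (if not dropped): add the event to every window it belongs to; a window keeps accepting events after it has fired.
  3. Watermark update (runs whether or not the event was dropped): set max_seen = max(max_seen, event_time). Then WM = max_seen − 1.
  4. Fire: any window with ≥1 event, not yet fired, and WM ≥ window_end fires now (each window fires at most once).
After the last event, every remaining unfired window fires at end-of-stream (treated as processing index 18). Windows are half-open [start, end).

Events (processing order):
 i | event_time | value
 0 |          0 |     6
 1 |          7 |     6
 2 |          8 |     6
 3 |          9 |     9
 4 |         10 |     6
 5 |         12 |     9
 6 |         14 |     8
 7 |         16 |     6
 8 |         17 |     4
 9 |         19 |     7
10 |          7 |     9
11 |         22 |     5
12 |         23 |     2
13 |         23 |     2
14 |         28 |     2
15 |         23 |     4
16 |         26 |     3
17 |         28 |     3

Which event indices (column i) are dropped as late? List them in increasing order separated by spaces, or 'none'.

i=0 t=0 v=6: → [0,5); WM=-1
i=1 t=7 v=6: → [7,12); WM=6
i=2 t=8 v=6: → [7,13); WM=7
i=3 t=9 v=9: → [7,14); WM=8
i=4 t=10 v=6: → [7,15); WM=9
i=5 t=12 v=9: → [7,17); WM=11
i=6 t=14 v=8: → [7,19); WM=13
i=7 t=16 v=6: → [7,21); WM=15
i=8 t=17 v=4: → [7,22); WM=16
i=9 t=19 v=7: → [7,24); WM=18
i=10 t=7 v=9: DROP (t<18-4); WM=18
i=11 t=22 v=5: → [7,27); WM=21
i=12 t=23 v=2: → [7,28); WM=22
i=13 t=23 v=2: → [7,28); WM=22
i=14 t=28 v=2: → [28,33); WM=27
i=15 t=23 v=4: → [7,28); WM=27
i=16 t=26 v=3: → [7,33); WM=27
i=17 t=28 v=3: → [7,33); WM=27

10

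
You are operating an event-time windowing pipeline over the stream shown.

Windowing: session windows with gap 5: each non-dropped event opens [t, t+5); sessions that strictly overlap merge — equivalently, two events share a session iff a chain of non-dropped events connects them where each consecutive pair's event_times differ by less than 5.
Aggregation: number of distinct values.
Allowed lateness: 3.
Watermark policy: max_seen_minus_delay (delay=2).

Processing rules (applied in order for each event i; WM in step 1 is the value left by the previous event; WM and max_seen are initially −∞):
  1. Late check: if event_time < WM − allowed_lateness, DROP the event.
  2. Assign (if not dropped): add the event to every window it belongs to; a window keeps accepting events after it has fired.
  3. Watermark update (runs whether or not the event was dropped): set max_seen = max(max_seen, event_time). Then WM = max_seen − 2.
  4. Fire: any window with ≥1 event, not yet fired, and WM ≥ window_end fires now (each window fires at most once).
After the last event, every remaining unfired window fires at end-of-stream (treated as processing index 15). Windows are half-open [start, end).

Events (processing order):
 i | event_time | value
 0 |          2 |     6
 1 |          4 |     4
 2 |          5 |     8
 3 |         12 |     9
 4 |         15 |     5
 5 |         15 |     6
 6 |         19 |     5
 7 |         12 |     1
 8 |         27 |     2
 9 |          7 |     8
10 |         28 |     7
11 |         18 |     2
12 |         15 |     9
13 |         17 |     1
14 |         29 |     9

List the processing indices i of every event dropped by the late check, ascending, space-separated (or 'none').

7 9 11 12 13

i=0 t=2 v=6: → [2,7); WM=0
i=1 t=4 v=4: → [2,9); WM=2
i=2 t=5 v=8: → [2,10); WM=3
i=3 t=12 v=9: → [12,17); WM=10
i=4 t=15 v=5: → [12,20); WM=13
i=5 t=15 v=6: → [12,20); WM=13
i=6 t=19 v=5: → [12,24); WM=17
i=7 t=12 v=1: DROP (t<17-3); WM=17
i=8 t=27 v=2: → [27,32); WM=25
i=9 t=7 v=8: DROP (t<25-3); WM=25
i=10 t=28 v=7: → [27,33); WM=26
i=11 t=18 v=2: DROP (t<26-3); WM=26
i=12 t=15 v=9: DROP (t<26-3); WM=26
i=13 t=17 v=1: DROP (t<26-3); WM=26
i=14 t=29 v=9: → [27,34); WM=27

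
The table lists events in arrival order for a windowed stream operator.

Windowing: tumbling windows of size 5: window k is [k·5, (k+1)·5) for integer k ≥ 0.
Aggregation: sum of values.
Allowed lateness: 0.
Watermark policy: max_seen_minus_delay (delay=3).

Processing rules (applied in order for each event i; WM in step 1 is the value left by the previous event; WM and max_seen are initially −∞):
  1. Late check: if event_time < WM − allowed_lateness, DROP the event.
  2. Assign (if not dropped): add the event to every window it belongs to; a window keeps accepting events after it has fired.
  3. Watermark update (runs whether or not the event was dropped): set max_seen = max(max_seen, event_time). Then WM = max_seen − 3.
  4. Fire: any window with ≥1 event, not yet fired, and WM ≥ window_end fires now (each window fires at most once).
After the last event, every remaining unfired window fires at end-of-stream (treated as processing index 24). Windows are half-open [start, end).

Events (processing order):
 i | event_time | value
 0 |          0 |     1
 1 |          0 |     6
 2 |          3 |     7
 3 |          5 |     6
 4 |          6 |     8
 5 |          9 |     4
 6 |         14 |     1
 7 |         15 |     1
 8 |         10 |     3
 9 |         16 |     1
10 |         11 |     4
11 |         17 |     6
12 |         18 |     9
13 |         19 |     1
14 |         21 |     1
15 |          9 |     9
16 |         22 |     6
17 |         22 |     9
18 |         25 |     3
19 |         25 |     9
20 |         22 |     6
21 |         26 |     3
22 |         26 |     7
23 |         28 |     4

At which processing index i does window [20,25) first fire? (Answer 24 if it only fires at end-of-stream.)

i=0 t=0 v=1: → [0,5); WM=-3
i=1 t=0 v=6: → [0,5); WM=-3
i=2 t=3 v=7: → [0,5); WM=0
i=3 t=5 v=6: → [5,10); WM=2
i=4 t=6 v=8: → [5,10); WM=3
i=5 t=9 v=4: → [5,10); WM=6; [0,5) fires=14
i=6 t=14 v=1: → [10,15); WM=11; [5,10) fires=18
i=7 t=15 v=1: → [15,20); WM=12
i=8 t=10 v=3: DROP (t<12-0); WM=12
i=9 t=16 v=1: → [15,20); WM=13
i=10 t=11 v=4: DROP (t<13-0); WM=13
i=11 t=17 v=6: → [15,20); WM=14
i=12 t=18 v=9: → [15,20); WM=15; [10,15) fires=1
i=13 t=19 v=1: → [15,20); WM=16
i=14 t=21 v=1: → [20,25); WM=18
i=15 t=9 v=9: DROP (t<18-0); WM=18
i=16 t=22 v=6: → [20,25); WM=19
i=17 t=22 v=9: → [20,25); WM=19
i=18 t=25 v=3: → [25,30); WM=22; [15,20) fires=18
i=19 t=25 v=9: → [25,30); WM=22
i=20 t=22 v=6: → [20,25); WM=22
i=21 t=26 v=3: → [25,30); WM=23
i=22 t=26 v=7: → [25,30); WM=23
i=23 t=28 v=4: → [25,30); WM=25; [20,25) fires=22

23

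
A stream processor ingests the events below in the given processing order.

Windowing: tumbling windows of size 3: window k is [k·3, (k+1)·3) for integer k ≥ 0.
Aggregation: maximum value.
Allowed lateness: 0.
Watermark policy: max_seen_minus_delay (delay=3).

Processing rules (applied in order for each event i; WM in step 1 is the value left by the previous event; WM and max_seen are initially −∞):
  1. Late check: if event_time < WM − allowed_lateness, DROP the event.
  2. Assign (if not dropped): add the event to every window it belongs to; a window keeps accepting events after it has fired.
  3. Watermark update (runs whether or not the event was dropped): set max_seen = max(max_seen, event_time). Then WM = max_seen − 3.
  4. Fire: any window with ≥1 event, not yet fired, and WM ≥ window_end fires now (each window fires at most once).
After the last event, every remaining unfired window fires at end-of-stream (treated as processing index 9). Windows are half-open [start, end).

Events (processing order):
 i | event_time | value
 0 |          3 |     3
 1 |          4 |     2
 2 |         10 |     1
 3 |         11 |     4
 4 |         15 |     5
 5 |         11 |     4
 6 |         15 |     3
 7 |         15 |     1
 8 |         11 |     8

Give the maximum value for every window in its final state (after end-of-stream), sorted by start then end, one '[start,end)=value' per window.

[3,6)=3 [9,12)=4 [15,18)=5

i=0 t=3 v=3: → [3,6); WM=0
i=1 t=4 v=2: → [3,6); WM=1
i=2 t=10 v=1: → [9,12); WM=7; [3,6) fires=3
i=3 t=11 v=4: → [9,12); WM=8
i=4 t=15 v=5: → [15,18); WM=12; [9,12) fires=4
i=5 t=11 v=4: DROP (t<12-0); WM=12
i=6 t=15 v=3: → [15,18); WM=12
i=7 t=15 v=1: → [15,18); WM=12
i=8 t=11 v=8: DROP (t<12-0); WM=12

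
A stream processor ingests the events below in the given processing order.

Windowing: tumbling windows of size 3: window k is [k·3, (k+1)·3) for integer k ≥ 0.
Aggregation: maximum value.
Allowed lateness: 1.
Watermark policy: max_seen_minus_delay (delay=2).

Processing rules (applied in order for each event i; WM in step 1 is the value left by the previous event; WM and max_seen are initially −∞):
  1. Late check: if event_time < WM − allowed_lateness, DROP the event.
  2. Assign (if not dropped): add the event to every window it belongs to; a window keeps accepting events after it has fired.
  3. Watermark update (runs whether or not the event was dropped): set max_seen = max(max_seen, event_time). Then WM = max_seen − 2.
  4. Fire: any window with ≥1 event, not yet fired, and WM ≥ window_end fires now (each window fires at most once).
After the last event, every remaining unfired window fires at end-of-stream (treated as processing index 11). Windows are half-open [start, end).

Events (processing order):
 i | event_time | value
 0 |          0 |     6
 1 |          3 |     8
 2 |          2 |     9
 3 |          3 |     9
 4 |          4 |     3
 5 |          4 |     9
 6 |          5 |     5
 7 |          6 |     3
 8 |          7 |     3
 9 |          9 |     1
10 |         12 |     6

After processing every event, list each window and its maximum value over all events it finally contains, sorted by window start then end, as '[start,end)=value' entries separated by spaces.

i=0 t=0 v=6: → [0,3); WM=-2
i=1 t=3 v=8: → [3,6); WM=1
i=2 t=2 v=9: → [0,3); WM=1
i=3 t=3 v=9: → [3,6); WM=1
i=4 t=4 v=3: → [3,6); WM=2
i=5 t=4 v=9: → [3,6); WM=2
i=6 t=5 v=5: → [3,6); WM=3; [0,3) fires=9
i=7 t=6 v=3: → [6,9); WM=4
i=8 t=7 v=3: → [6,9); WM=5
i=9 t=9 v=1: → [9,12); WM=7; [3,6) fires=9
i=10 t=12 v=6: → [12,15); WM=10; [6,9) fires=3

[0,3)=9 [3,6)=9 [6,9)=3 [9,12)=1 [12,15)=6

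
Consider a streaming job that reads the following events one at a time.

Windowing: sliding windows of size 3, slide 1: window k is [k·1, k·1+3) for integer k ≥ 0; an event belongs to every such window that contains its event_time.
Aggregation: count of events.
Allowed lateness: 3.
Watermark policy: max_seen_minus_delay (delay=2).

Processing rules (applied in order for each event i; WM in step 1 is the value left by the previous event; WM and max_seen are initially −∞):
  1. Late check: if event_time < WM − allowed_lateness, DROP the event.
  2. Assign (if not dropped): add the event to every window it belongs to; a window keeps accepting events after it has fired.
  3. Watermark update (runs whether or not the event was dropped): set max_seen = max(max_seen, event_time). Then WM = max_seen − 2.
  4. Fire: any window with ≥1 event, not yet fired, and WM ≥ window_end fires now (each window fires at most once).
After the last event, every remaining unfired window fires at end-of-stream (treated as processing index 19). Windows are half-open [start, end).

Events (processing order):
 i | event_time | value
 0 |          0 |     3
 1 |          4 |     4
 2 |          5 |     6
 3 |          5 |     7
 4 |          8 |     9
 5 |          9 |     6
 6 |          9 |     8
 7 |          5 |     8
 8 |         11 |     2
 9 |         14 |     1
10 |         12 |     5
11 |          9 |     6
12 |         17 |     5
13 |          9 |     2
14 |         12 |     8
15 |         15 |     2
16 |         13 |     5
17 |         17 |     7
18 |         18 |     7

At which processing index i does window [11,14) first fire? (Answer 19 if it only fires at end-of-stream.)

12

i=0 t=0 v=3: → [0,3); WM=-2
i=1 t=4 v=4: → [4,7),[3,6),[2,5); WM=2
i=2 t=5 v=6: → [5,8),[4,7),[3,6); WM=3; [0,3) fires=1
i=3 t=5 v=7: → [5,8),[4,7),[3,6); WM=3
i=4 t=8 v=9: → [8,11),[7,10),[6,9); WM=6; [2,5) fires=1 [3,6) fires=3
i=5 t=9 v=6: → [9,12),[8,11),[7,10); WM=7; [4,7) fires=3
i=6 t=9 v=8: → [9,12),[8,11),[7,10); WM=7
i=7 t=5 v=8: → [5,8),[4,7),[3,6); WM=7
i=8 t=11 v=2: → [11,14),[10,13),[9,12); WM=9; [5,8) fires=3 [6,9) fires=1
i=9 t=14 v=1: → [14,17),[13,16),[12,15); WM=12; [7,10) fires=3 [8,11) fires=3 [9,12) fires=3
i=10 t=12 v=5: → [12,15),[11,14),[10,13); WM=12
i=11 t=9 v=6: → [9,12),[8,11),[7,10); WM=12
i=12 t=17 v=5: → [17,20),[16,19),[15,18); WM=15; [10,13) fires=2 [11,14) fires=2 [12,15) fires=2
i=13 t=9 v=2: DROP (t<15-3); WM=15
i=14 t=12 v=8: → [12,15),[11,14),[10,13); WM=15
i=15 t=15 v=2: → [15,18),[14,17),[13,16); WM=15
i=16 t=13 v=5: → [13,16),[12,15),[11,14); WM=15
i=17 t=17 v=7: → [17,20),[16,19),[15,18); WM=15
i=18 t=18 v=7: → [18,21),[17,20),[16,19); WM=16; [13,16) fires=3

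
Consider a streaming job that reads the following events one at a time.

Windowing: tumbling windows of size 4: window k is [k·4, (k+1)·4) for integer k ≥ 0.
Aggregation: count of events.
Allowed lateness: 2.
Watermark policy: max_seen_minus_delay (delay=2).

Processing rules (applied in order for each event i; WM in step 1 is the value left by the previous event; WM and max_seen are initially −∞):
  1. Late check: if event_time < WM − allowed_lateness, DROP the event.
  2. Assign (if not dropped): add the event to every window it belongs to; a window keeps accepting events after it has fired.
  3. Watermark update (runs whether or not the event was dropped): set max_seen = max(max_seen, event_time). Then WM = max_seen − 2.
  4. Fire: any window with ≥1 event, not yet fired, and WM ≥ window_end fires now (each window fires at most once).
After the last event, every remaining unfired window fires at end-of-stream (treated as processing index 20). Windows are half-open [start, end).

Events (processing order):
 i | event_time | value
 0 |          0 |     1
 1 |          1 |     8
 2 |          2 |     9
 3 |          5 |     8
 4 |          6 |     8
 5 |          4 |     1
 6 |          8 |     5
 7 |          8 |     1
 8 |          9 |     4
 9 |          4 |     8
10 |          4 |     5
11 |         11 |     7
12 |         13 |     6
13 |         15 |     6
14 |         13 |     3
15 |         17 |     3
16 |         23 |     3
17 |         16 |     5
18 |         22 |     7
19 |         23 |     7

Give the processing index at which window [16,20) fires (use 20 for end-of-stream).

16

i=0 t=0 v=1: → [0,4); WM=-2
i=1 t=1 v=8: → [0,4); WM=-1
i=2 t=2 v=9: → [0,4); WM=0
i=3 t=5 v=8: → [4,8); WM=3
i=4 t=6 v=8: → [4,8); WM=4; [0,4) fires=3
i=5 t=4 v=1: → [4,8); WM=4
i=6 t=8 v=5: → [8,12); WM=6
i=7 t=8 v=1: → [8,12); WM=6
i=8 t=9 v=4: → [8,12); WM=7
i=9 t=4 v=8: DROP (t<7-2); WM=7
i=10 t=4 v=5: DROP (t<7-2); WM=7
i=11 t=11 v=7: → [8,12); WM=9; [4,8) fires=3
i=12 t=13 v=6: → [12,16); WM=11
i=13 t=15 v=6: → [12,16); WM=13; [8,12) fires=4
i=14 t=13 v=3: → [12,16); WM=13
i=15 t=17 v=3: → [16,20); WM=15
i=16 t=23 v=3: → [20,24); WM=21; [12,16) fires=3 [16,20) fires=1
i=17 t=16 v=5: DROP (t<21-2); WM=21
i=18 t=22 v=7: → [20,24); WM=21
i=19 t=23 v=7: → [20,24); WM=21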